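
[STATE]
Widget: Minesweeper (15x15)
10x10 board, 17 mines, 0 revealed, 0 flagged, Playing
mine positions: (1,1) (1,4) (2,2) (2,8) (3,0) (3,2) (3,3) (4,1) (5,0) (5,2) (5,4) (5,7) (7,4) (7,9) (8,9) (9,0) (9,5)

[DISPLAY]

■■■■■■■■■■     
■■■■■■■■■■     
■■■■■■■■■■     
■■■■■■■■■■     
■■■■■■■■■■     
■■■■■■■■■■     
■■■■■■■■■■     
■■■■■■■■■■     
■■■■■■■■■■     
■■■■■■■■■■     
               
               
               
               
               


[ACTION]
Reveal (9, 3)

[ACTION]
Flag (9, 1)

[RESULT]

■■■■■■■■■■     
■■■■■■■■■■     
■■■■■■■■■■     
■■■■■■■■■■     
■■■■■■■■■■     
■■■■■■■■■■     
1213■■■■■■     
   1■■■■■■     
11 12■■■■■     
■1  1■■■■■     
               
               
               
               
               


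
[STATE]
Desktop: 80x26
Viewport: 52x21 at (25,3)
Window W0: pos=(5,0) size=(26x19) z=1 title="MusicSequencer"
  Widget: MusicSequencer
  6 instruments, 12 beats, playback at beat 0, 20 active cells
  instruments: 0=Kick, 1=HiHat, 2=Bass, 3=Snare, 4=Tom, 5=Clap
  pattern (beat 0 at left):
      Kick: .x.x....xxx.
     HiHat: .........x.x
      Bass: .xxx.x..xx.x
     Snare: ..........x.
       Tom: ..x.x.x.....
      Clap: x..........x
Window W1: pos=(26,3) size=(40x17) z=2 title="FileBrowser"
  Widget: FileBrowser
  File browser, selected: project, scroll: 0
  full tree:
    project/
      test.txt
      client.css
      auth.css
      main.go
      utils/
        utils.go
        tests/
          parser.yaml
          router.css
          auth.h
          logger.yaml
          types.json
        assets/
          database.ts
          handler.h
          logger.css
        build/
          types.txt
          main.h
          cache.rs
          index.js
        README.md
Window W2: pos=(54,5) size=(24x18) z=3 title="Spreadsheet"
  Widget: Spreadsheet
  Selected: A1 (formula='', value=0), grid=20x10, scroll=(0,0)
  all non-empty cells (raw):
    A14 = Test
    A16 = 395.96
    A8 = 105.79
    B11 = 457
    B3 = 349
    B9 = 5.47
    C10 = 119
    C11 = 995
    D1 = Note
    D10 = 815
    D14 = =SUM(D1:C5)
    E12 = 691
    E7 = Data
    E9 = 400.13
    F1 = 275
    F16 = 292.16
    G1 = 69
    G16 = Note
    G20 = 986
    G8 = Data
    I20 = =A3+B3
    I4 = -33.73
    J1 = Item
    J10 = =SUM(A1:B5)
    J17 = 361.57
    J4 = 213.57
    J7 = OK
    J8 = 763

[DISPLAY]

 ┏━━━━━━━━━━━━━━━━━━━━━━━━━━━━━━━━━━━━━━┓           
 ┃ FileBrowser                          ┃           
 ┠───────────────────────────┏━━━━━━━━━━━━━━━━━━━━━━
 ┃> [-] project/             ┃ Spreadsheet          
 ┃    test.txt               ┠──────────────────────
 ┃    client.css             ┃A1:                   
 ┃    auth.css               ┃       A       B      
 ┃    main.go                ┃----------------------
 ┃    [+] utils/             ┃  1      [0]       0  
 ┃                           ┃  2        0       0  
 ┃                           ┃  3        0     349  
 ┃                           ┃  4        0       0  
 ┃                           ┃  5        0       0  
 ┃                           ┃  6        0       0  
 ┃                           ┃  7        0       0  
━┃                           ┃  8   105.79       0  
 ┗━━━━━━━━━━━━━━━━━━━━━━━━━━━┃  9        0    5.47  
                             ┃ 10        0       0  
                             ┃ 11        0     457  
                             ┗━━━━━━━━━━━━━━━━━━━━━━
                                                    


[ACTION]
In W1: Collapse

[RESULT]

 ┏━━━━━━━━━━━━━━━━━━━━━━━━━━━━━━━━━━━━━━┓           
 ┃ FileBrowser                          ┃           
 ┠───────────────────────────┏━━━━━━━━━━━━━━━━━━━━━━
 ┃> [+] project/             ┃ Spreadsheet          
 ┃                           ┠──────────────────────
 ┃                           ┃A1:                   
 ┃                           ┃       A       B      
 ┃                           ┃----------------------
 ┃                           ┃  1      [0]       0  
 ┃                           ┃  2        0       0  
 ┃                           ┃  3        0     349  
 ┃                           ┃  4        0       0  
 ┃                           ┃  5        0       0  
 ┃                           ┃  6        0       0  
 ┃                           ┃  7        0       0  
━┃                           ┃  8   105.79       0  
 ┗━━━━━━━━━━━━━━━━━━━━━━━━━━━┃  9        0    5.47  
                             ┃ 10        0       0  
                             ┃ 11        0     457  
                             ┗━━━━━━━━━━━━━━━━━━━━━━
                                                    


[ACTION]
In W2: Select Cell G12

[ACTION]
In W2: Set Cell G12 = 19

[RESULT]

 ┏━━━━━━━━━━━━━━━━━━━━━━━━━━━━━━━━━━━━━━┓           
 ┃ FileBrowser                          ┃           
 ┠───────────────────────────┏━━━━━━━━━━━━━━━━━━━━━━
 ┃> [+] project/             ┃ Spreadsheet          
 ┃                           ┠──────────────────────
 ┃                           ┃G12: 19               
 ┃                           ┃       A       B      
 ┃                           ┃----------------------
 ┃                           ┃  1        0       0  
 ┃                           ┃  2        0       0  
 ┃                           ┃  3        0     349  
 ┃                           ┃  4        0       0  
 ┃                           ┃  5        0       0  
 ┃                           ┃  6        0       0  
 ┃                           ┃  7        0       0  
━┃                           ┃  8   105.79       0  
 ┗━━━━━━━━━━━━━━━━━━━━━━━━━━━┃  9        0    5.47  
                             ┃ 10        0       0  
                             ┃ 11        0     457  
                             ┗━━━━━━━━━━━━━━━━━━━━━━
                                                    


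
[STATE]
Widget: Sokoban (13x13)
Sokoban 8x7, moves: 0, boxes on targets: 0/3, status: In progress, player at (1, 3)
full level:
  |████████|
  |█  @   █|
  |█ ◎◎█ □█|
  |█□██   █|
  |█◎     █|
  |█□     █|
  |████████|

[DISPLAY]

████████     
█  @   █     
█ ◎◎█ □█     
█□██   █     
█◎     █     
█□     █     
████████     
Moves: 0  0/3
             
             
             
             
             


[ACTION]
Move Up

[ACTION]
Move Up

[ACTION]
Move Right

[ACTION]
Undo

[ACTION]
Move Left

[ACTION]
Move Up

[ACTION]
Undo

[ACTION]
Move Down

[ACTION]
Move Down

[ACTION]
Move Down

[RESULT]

████████     
█      █     
█ ◎+█ □█     
█□██   █     
█◎     █     
█□     █     
████████     
Moves: 1  0/3
             
             
             
             
             


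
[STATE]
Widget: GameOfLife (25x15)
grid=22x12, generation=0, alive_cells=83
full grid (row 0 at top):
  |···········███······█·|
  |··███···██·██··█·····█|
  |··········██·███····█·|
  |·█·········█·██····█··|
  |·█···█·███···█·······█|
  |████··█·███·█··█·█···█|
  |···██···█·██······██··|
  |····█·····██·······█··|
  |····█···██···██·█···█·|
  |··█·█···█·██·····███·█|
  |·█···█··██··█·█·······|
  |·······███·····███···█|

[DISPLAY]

Gen: 0                   
···········███······█·   
··███···██·██··█·····█   
··········██·███····█·   
·█·········█·██····█··   
·█···█·███···█·······█   
████··█·███·█··█·█···█   
···██···█·██······██··   
····█·····██·······█··   
····█···██···██·█···█·   
··█·█···█·██·····███·█   
·█···█··██··█·█·······   
·······███·····███···█   
                         
                         


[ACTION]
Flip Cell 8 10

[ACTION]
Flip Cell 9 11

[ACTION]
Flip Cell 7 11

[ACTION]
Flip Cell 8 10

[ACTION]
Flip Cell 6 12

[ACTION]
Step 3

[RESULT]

Gen: 3                   
······················   
··███····██···█····███   
··███····██···█·······   
···········██·········   
·█····█···██··█·······   
█··█·······█·██····█··   
█··█···█·█···█···██··█   
·█·█········███··██·██   
····█·███·█··········█   
····███····█·███····██   
····█·██·███··█···█·██   
·········█······██····   
                         
                         


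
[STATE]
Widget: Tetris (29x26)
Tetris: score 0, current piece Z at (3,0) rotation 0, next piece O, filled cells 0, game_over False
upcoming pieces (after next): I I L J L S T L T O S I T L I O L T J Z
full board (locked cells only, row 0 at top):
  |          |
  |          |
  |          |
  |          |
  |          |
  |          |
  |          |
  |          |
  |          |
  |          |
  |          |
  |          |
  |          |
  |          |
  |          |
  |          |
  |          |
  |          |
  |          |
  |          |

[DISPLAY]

   ▓▓     │Next:             
    ▓▓    │▓▓                
          │▓▓                
          │                  
          │                  
          │                  
          │Score:            
          │0                 
          │                  
          │                  
          │                  
          │                  
          │                  
          │                  
          │                  
          │                  
          │                  
          │                  
          │                  
          │                  
          │                  
          │                  
          │                  
          │                  
          │                  
          │                  


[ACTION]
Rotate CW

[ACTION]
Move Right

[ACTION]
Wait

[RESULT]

          │Next:             
     ▓    │▓▓                
    ▓▓    │▓▓                
    ▓     │                  
          │                  
          │                  
          │Score:            
          │0                 
          │                  
          │                  
          │                  
          │                  
          │                  
          │                  
          │                  
          │                  
          │                  
          │                  
          │                  
          │                  
          │                  
          │                  
          │                  
          │                  
          │                  
          │                  


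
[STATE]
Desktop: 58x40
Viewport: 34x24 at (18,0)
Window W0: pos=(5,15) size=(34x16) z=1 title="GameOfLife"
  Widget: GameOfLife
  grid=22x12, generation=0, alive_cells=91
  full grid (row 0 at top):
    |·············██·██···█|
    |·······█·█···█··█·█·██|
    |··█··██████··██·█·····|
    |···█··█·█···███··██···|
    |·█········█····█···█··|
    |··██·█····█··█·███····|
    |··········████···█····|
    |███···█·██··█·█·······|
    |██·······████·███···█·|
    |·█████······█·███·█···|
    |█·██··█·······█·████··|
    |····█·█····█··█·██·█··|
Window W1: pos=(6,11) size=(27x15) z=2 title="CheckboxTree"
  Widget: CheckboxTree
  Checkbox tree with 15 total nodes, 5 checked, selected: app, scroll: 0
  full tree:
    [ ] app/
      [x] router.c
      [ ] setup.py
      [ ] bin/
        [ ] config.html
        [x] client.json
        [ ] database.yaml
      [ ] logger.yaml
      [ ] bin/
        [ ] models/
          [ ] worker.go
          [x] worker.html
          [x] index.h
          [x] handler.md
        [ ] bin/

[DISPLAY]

                                  
                                  
                                  
                                  
                                  
                                  
                                  
                                  
                                  
                                  
                                  
━━━━━━━━━━━━━━┓                   
ee            ┃                   
──────────────┨                   
              ┃                   
er.c          ┃━━━━━┓             
p.py          ┃     ┃             
              ┃─────┨             
nfig.html     ┃     ┃             
ient.json     ┃     ┃             
tabase.yaml   ┃     ┃             
er.yaml       ┃     ┃             
              ┃     ┃             
dels/         ┃     ┃             


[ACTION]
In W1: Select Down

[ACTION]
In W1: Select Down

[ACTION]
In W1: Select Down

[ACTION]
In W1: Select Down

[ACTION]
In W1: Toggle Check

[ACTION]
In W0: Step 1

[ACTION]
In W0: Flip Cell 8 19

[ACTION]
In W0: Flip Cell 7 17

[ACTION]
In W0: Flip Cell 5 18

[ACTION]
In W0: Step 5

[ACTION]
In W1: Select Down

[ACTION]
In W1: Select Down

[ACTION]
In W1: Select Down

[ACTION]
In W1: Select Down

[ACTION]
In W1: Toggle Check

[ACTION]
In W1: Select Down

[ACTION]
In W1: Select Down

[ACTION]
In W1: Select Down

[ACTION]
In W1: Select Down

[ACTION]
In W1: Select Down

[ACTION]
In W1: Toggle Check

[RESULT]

                                  
                                  
                                  
                                  
                                  
                                  
                                  
                                  
                                  
                                  
                                  
━━━━━━━━━━━━━━┓                   
ee            ┃                   
──────────────┨                   
              ┃                   
nfig.html     ┃━━━━━┓             
ient.json     ┃     ┃             
tabase.yaml   ┃─────┨             
er.yaml       ┃     ┃             
              ┃     ┃             
dels/         ┃     ┃             
worker.go     ┃     ┃             
worker.html   ┃     ┃             
index.h       ┃     ┃             


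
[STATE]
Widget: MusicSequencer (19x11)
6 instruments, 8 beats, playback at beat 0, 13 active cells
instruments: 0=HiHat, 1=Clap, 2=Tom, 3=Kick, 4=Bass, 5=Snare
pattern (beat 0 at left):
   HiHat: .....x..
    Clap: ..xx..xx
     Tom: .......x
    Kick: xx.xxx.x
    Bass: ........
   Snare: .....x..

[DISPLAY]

      ▼1234567     
 HiHat·····█··     
  Clap··██··██     
   Tom·······█     
  Kick██·███·█     
  Bass········     
 Snare·····█··     
                   
                   
                   
                   


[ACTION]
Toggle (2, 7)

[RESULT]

      ▼1234567     
 HiHat·····█··     
  Clap··██··██     
   Tom········     
  Kick██·███·█     
  Bass········     
 Snare·····█··     
                   
                   
                   
                   


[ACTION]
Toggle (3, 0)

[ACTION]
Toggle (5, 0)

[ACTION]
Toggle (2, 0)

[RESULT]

      ▼1234567     
 HiHat·····█··     
  Clap··██··██     
   Tom█·······     
  Kick·█·███·█     
  Bass········     
 Snare█····█··     
                   
                   
                   
                   


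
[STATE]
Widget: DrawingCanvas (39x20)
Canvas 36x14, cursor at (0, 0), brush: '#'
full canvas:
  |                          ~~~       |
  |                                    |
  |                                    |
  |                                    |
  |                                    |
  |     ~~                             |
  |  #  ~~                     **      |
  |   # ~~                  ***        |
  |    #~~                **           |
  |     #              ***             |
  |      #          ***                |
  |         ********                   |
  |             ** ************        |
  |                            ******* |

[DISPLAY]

+                         ~~~          
                                       
                                       
                                       
                                       
     ~~                                
  #  ~~                     **         
   # ~~                  ***           
    #~~                **              
     #              ***                
      #          ***                   
         ********                      
             ** ************           
                            *******    
                                       
                                       
                                       
                                       
                                       
                                       


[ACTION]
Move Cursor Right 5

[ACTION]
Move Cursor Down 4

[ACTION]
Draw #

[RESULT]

                          ~~~          
                                       
                                       
                                       
     #                                 
     ~~                                
  #  ~~                     **         
   # ~~                  ***           
    #~~                **              
     #              ***                
      #          ***                   
         ********                      
             ** ************           
                            *******    
                                       
                                       
                                       
                                       
                                       
                                       


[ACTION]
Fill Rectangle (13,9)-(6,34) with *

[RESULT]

                          ~~~          
                                       
                                       
                                       
     #                                 
     ~~                                
  #  ~~  **************************    
   # ~~  **************************    
    #~~  **************************    
     #   **************************    
      #  **************************    
         **************************    
         **************************    
         **************************    
                                       
                                       
                                       
                                       
                                       
                                       


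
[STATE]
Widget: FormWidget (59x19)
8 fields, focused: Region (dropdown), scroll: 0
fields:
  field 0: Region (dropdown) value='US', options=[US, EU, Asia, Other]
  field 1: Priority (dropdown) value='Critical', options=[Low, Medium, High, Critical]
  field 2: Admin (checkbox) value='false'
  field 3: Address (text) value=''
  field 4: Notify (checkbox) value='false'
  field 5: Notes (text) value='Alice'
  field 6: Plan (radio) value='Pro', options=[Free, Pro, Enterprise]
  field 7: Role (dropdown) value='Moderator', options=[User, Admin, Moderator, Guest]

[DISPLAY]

> Region:     [US                                        ▼]
  Priority:   [Critical                                  ▼]
  Admin:      [ ]                                          
  Address:    [                                           ]
  Notify:     [ ]                                          
  Notes:      [Alice                                      ]
  Plan:       ( ) Free  (●) Pro  ( ) Enterprise            
  Role:       [Moderator                                 ▼]
                                                           
                                                           
                                                           
                                                           
                                                           
                                                           
                                                           
                                                           
                                                           
                                                           
                                                           


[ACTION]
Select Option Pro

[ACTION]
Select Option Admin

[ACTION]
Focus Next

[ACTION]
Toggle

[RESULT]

  Region:     [US                                        ▼]
> Priority:   [Critical                                  ▼]
  Admin:      [ ]                                          
  Address:    [                                           ]
  Notify:     [ ]                                          
  Notes:      [Alice                                      ]
  Plan:       ( ) Free  (●) Pro  ( ) Enterprise            
  Role:       [Moderator                                 ▼]
                                                           
                                                           
                                                           
                                                           
                                                           
                                                           
                                                           
                                                           
                                                           
                                                           
                                                           


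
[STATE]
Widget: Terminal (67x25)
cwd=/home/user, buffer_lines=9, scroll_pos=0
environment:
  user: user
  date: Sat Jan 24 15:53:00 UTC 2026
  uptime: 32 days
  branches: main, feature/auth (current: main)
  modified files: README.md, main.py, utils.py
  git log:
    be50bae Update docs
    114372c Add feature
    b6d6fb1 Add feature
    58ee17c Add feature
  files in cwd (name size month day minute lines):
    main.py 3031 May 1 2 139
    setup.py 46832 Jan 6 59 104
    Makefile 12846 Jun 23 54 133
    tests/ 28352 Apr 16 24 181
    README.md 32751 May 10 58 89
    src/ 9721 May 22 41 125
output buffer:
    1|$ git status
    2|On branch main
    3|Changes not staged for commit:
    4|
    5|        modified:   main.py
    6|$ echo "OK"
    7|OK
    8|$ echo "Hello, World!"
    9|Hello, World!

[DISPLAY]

$ git status                                                       
On branch main                                                     
Changes not staged for commit:                                     
                                                                   
        modified:   main.py                                        
$ echo "OK"                                                        
OK                                                                 
$ echo "Hello, World!"                                             
Hello, World!                                                      
$ █                                                                
                                                                   
                                                                   
                                                                   
                                                                   
                                                                   
                                                                   
                                                                   
                                                                   
                                                                   
                                                                   
                                                                   
                                                                   
                                                                   
                                                                   
                                                                   


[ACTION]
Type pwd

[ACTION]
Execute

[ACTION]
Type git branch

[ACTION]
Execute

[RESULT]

$ git status                                                       
On branch main                                                     
Changes not staged for commit:                                     
                                                                   
        modified:   main.py                                        
$ echo "OK"                                                        
OK                                                                 
$ echo "Hello, World!"                                             
Hello, World!                                                      
$ pwd                                                              
/home/user                                                         
$ git branch                                                       
* main                                                             
  feature/auth                                                     
$ █                                                                
                                                                   
                                                                   
                                                                   
                                                                   
                                                                   
                                                                   
                                                                   
                                                                   
                                                                   
                                                                   


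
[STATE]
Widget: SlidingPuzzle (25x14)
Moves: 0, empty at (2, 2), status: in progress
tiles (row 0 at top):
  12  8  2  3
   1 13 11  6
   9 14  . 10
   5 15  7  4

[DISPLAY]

┌────┬────┬────┬────┐    
│ 12 │  8 │  2 │  3 │    
├────┼────┼────┼────┤    
│  1 │ 13 │ 11 │  6 │    
├────┼────┼────┼────┤    
│  9 │ 14 │    │ 10 │    
├────┼────┼────┼────┤    
│  5 │ 15 │  7 │  4 │    
└────┴────┴────┴────┘    
Moves: 0                 
                         
                         
                         
                         


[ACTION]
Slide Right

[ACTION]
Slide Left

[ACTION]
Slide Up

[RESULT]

┌────┬────┬────┬────┐    
│ 12 │  8 │  2 │  3 │    
├────┼────┼────┼────┤    
│  1 │ 13 │ 11 │  6 │    
├────┼────┼────┼────┤    
│  9 │ 14 │  7 │ 10 │    
├────┼────┼────┼────┤    
│  5 │ 15 │    │  4 │    
└────┴────┴────┴────┘    
Moves: 3                 
                         
                         
                         
                         


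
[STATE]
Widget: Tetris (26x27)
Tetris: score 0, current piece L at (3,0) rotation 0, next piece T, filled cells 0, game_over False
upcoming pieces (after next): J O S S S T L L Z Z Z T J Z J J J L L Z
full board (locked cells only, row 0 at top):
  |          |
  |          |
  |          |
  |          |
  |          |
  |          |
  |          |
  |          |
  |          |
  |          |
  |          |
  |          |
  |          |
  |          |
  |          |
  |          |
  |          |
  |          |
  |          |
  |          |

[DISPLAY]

     ▒    │Next:          
   ▒▒▒    │ ▒             
          │▒▒▒            
          │               
          │               
          │               
          │Score:         
          │0              
          │               
          │               
          │               
          │               
          │               
          │               
          │               
          │               
          │               
          │               
          │               
          │               
          │               
          │               
          │               
          │               
          │               
          │               
          │               


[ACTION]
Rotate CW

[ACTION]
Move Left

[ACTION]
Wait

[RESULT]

          │Next:          
  ▒       │ ▒             
  ▒       │▒▒▒            
  ▒▒      │               
          │               
          │               
          │Score:         
          │0              
          │               
          │               
          │               
          │               
          │               
          │               
          │               
          │               
          │               
          │               
          │               
          │               
          │               
          │               
          │               
          │               
          │               
          │               
          │               


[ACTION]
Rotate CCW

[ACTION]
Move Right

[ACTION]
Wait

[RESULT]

          │Next:          
          │ ▒             
     ▒    │▒▒▒            
   ▒▒▒    │               
          │               
          │               
          │Score:         
          │0              
          │               
          │               
          │               
          │               
          │               
          │               
          │               
          │               
          │               
          │               
          │               
          │               
          │               
          │               
          │               
          │               
          │               
          │               
          │               


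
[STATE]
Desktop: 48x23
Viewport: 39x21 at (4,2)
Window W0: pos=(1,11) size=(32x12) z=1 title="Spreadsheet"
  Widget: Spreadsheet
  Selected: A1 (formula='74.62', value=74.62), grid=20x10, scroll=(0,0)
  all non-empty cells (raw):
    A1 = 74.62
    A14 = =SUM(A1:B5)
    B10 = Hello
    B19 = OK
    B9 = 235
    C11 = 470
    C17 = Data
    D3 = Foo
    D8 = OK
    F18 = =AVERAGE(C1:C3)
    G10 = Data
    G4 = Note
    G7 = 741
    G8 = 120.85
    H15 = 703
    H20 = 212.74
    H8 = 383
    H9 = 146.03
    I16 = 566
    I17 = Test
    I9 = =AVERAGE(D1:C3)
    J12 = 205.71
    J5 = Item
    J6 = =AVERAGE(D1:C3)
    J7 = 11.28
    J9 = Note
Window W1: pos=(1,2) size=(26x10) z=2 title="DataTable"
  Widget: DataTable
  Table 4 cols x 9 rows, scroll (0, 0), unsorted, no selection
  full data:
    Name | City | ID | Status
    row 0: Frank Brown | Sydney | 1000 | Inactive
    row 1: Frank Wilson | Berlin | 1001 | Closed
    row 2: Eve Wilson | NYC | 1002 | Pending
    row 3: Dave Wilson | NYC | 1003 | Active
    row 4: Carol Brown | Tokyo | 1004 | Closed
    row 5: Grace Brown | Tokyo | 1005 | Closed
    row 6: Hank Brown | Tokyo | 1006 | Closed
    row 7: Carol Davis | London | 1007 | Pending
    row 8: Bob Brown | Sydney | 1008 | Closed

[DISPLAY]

━━━━━━━━━━━━━━━━━━━━━━┓                
ataTable              ┃                
──────────────────────┨                
me        │City  │ID  ┃                
──────────┼──────┼────┃                
ank Brown │Sydney│1000┃                
ank Wilson│Berlin│1001┃                
e Wilson  │NYC   │1002┃                
ve Wilson │NYC   │1003┃                
━━━━━━━━━━━━━━━━━━━━━━┛━━━━━┓          
preadsheet                  ┃          
────────────────────────────┨          
: 74.62                     ┃          
     A       B       C      ┃          
----------------------------┃          
1  [74.62]       0       0  ┃          
2        0       0       0  ┃          
3        0       0       0Fo┃          
4        0       0       0  ┃          
5        0       0       0  ┃          
━━━━━━━━━━━━━━━━━━━━━━━━━━━━┛          


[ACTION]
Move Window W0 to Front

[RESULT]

━━━━━━━━━━━━━━━━━━━━━━┓                
ataTable              ┃                
──────────────────────┨                
me        │City  │ID  ┃                
──────────┼──────┼────┃                
ank Brown │Sydney│1000┃                
ank Wilson│Berlin│1001┃                
e Wilson  │NYC   │1002┃                
ve Wilson │NYC   │1003┃                
━━━━━━━━━━━━━━━━━━━━━━━━━━━━┓          
preadsheet                  ┃          
────────────────────────────┨          
: 74.62                     ┃          
     A       B       C      ┃          
----------------------------┃          
1  [74.62]       0       0  ┃          
2        0       0       0  ┃          
3        0       0       0Fo┃          
4        0       0       0  ┃          
5        0       0       0  ┃          
━━━━━━━━━━━━━━━━━━━━━━━━━━━━┛          


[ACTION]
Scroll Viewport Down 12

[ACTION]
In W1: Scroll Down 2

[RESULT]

━━━━━━━━━━━━━━━━━━━━━━┓                
ataTable              ┃                
──────────────────────┨                
me        │City  │ID  ┃                
──────────┼──────┼────┃                
e Wilson  │NYC   │1002┃                
ve Wilson │NYC   │1003┃                
rol Brown │Tokyo │1004┃                
ace Brown │Tokyo │1005┃                
━━━━━━━━━━━━━━━━━━━━━━━━━━━━┓          
preadsheet                  ┃          
────────────────────────────┨          
: 74.62                     ┃          
     A       B       C      ┃          
----------------------------┃          
1  [74.62]       0       0  ┃          
2        0       0       0  ┃          
3        0       0       0Fo┃          
4        0       0       0  ┃          
5        0       0       0  ┃          
━━━━━━━━━━━━━━━━━━━━━━━━━━━━┛          


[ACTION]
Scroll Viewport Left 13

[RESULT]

 ┏━━━━━━━━━━━━━━━━━━━━━━━━┓            
 ┃ DataTable              ┃            
 ┠────────────────────────┨            
 ┃Name        │City  │ID  ┃            
 ┃────────────┼──────┼────┃            
 ┃Eve Wilson  │NYC   │1002┃            
 ┃Dave Wilson │NYC   │1003┃            
 ┃Carol Brown │Tokyo │1004┃            
 ┃Grace Brown │Tokyo │1005┃            
 ┏━━━━━━━━━━━━━━━━━━━━━━━━━━━━━━┓      
 ┃ Spreadsheet                  ┃      
 ┠──────────────────────────────┨      
 ┃A1: 74.62                     ┃      
 ┃       A       B       C      ┃      
 ┃------------------------------┃      
 ┃  1  [74.62]       0       0  ┃      
 ┃  2        0       0       0  ┃      
 ┃  3        0       0       0Fo┃      
 ┃  4        0       0       0  ┃      
 ┃  5        0       0       0  ┃      
 ┗━━━━━━━━━━━━━━━━━━━━━━━━━━━━━━┛      


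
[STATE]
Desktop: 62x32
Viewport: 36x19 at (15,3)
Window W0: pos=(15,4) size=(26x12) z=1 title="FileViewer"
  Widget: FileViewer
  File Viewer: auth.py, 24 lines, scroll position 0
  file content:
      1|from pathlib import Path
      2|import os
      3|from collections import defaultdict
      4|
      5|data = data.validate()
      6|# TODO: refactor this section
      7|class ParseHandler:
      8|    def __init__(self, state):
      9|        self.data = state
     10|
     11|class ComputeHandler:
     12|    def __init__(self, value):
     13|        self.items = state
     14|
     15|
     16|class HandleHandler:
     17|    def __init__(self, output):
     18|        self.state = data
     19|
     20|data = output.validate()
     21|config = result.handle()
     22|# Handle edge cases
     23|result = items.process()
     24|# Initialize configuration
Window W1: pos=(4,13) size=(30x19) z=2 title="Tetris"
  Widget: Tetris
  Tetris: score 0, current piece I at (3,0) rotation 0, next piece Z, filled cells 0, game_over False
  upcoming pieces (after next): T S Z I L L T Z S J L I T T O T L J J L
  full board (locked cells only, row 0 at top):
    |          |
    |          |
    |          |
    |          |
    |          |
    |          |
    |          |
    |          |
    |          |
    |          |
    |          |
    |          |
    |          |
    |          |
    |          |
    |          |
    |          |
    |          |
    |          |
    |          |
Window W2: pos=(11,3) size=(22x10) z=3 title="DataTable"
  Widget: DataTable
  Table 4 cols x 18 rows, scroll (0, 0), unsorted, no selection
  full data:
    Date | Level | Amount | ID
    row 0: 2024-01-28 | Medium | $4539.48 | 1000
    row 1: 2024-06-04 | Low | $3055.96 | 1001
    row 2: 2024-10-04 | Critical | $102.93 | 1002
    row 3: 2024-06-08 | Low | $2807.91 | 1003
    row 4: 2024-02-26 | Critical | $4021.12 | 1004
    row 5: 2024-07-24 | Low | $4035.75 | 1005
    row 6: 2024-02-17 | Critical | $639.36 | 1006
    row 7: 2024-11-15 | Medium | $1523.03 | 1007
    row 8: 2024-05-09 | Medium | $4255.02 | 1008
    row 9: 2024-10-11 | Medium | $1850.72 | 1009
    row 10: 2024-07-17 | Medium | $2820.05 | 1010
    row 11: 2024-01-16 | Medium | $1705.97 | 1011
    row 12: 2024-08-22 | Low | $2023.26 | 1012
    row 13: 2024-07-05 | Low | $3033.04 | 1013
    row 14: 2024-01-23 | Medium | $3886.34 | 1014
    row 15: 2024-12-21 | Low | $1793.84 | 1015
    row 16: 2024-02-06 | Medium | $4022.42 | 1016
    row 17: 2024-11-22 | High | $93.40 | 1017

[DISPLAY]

━━━━━━━━━━━━━━━━━┓                  
taTable          ┃━━━━━━━┓          
─────────────────┨       ┃          
e      │Level   │┃───────┨          
───────┼────────┼┃rt Pat▲┃          
4-01-28│Medium  │┃      █┃          
4-06-04│Low     │┃import░┃          
4-10-04│Critical│┃      ░┃          
4-06-08│Low     │┃ate() ░┃          
━━━━━━━━━━━━━━━━━┛this s░┃          
━━━━━━━━━━━━━━━━━━┓:    ░┃          
                  ┃elf, ▼┃          
──────────────────┨━━━━━━┛          
│Next:            ┃                 
│▓▓               ┃                 
│ ▓▓              ┃                 
│                 ┃                 
│                 ┃                 
│                 ┃                 


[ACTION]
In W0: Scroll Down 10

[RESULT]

━━━━━━━━━━━━━━━━━┓                  
taTable          ┃━━━━━━━┓          
─────────────────┨       ┃          
e      │Level   │┃───────┨          
───────┼────────┼┃ler:  ▲┃          
4-01-28│Medium  │┃self, ░┃          
4-06-04│Low     │┃s = st░┃          
4-10-04│Critical│┃      ░┃          
4-06-08│Low     │┃      █┃          
━━━━━━━━━━━━━━━━━┛er:   ░┃          
━━━━━━━━━━━━━━━━━━┓elf, ░┃          
                  ┃ = da▼┃          
──────────────────┨━━━━━━┛          
│Next:            ┃                 
│▓▓               ┃                 
│ ▓▓              ┃                 
│                 ┃                 
│                 ┃                 
│                 ┃                 


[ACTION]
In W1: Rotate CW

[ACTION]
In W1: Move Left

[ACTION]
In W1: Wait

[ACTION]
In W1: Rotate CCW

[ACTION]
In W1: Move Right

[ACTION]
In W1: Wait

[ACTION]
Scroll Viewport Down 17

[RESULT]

━━━━━━━━━━━━━━━━━━┓elf, ░┃          
                  ┃ = da▼┃          
──────────────────┨━━━━━━┛          
│Next:            ┃                 
│▓▓               ┃                 
│ ▓▓              ┃                 
│                 ┃                 
│                 ┃                 
│                 ┃                 
│Score:           ┃                 
│0                ┃                 
│                 ┃                 
│                 ┃                 
│                 ┃                 
│                 ┃                 
│                 ┃                 
│                 ┃                 
│                 ┃                 
━━━━━━━━━━━━━━━━━━┛                 
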